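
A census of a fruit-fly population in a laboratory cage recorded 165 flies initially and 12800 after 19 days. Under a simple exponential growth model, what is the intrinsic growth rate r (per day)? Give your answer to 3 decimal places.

From N(t) = N₀·e^(rt): e^(r·19) = 12800/165 = 77.576.
r·19 = ln(77.576) = 4.3513, so r = 4.3513/19 = 0.22901.

0.229 per day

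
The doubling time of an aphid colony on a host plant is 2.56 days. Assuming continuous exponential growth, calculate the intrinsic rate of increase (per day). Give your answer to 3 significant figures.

r = ln(2)/t_d = 0.6931/2.56 = 0.27076.

0.271 per day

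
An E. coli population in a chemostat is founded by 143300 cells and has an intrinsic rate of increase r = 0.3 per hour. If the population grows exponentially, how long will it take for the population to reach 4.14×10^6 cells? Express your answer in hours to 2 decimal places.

11.21 hours

Set N₀·e^(rt) = 4.14×10^6: e^(0.3·t) = 4.14×10^6/143300 = 28.89.
0.3·t = ln(28.89) = 3.3635, so t = 3.3635/0.3 = 11.212.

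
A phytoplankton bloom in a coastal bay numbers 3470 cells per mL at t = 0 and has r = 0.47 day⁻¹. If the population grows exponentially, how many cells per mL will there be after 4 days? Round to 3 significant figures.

N(t) = N₀·e^(rt) = 3470 × e^(0.47×4) = 3470 × e^1.88.
e^1.88 ≈ 6.5535, so N ≈ 3470 × 6.5535 = 22740.7.

22700 cells per mL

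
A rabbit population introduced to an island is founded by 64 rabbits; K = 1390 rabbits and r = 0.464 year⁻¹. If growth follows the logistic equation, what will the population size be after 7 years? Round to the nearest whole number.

A = (K − N₀)/N₀ = (1390 − 64)/64 = 20.719.
N(t) = K/(1 + A·e^(−rt)) = 1390/(1 + 20.719×e^(−0.464×7)).
e^(−3.248) = 0.038852; denominator = 1 + 20.719×0.038852 = 1.805.
N = 1390/1.805 = 770.1.

770 rabbits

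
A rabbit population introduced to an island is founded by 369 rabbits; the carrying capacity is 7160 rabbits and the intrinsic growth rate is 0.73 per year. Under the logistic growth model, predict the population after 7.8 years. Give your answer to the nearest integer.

A = (K − N₀)/N₀ = (7160 − 369)/369 = 18.404.
N(t) = K/(1 + A·e^(−rt)) = 7160/(1 + 18.404×e^(−0.73×7.8)).
e^(−5.694) = 0.0033661; denominator = 1 + 18.404×0.0033661 = 1.0619.
N = 7160/1.0619 = 6742.32.

6742 rabbits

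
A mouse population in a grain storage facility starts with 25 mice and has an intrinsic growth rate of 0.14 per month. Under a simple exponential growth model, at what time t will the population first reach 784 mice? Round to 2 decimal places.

Set N₀·e^(rt) = 784: e^(0.14·t) = 784/25 = 31.36.
0.14·t = ln(31.36) = 3.4455, so t = 3.4455/0.14 = 24.611.

24.61 months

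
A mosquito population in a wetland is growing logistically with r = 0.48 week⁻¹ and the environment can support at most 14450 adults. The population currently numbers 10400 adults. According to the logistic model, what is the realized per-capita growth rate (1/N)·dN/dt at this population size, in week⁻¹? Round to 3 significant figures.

0.135 per week

(1/N)·dN/dt = r(1 − N/K) = 0.48 × (1 − 10400/14450).
= 0.48 × 0.28028 = 0.13453.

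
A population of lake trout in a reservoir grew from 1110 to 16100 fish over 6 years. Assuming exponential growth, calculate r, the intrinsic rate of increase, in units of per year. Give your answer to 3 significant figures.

0.446 per year

From N(t) = N₀·e^(rt): e^(r·6) = 16100/1110 = 14.505.
r·6 = ln(14.505) = 2.6745, so r = 2.6745/6 = 0.44574.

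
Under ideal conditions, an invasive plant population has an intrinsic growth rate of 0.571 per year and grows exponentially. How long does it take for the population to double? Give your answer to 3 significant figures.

Doubling time t_d = ln(2)/r = 0.6931/0.571 = 1.2139.

1.21 years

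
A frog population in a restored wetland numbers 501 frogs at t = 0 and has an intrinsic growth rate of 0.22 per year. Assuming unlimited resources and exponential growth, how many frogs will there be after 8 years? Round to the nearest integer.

N(t) = N₀·e^(rt) = 501 × e^(0.22×8) = 501 × e^1.76.
e^1.76 ≈ 5.8124, so N ≈ 501 × 5.8124 = 2912.03.

2912 frogs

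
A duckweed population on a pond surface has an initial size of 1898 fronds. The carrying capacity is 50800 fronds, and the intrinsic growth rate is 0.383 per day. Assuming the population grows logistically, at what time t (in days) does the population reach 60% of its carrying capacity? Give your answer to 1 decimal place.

9.5 days

A = (K − N₀)/N₀ = (50800 − 1898)/1898 = 25.765.
Solve 50800/(1 + 25.765·e^(−0.383t)) = 30480: 1 + 25.765·e^(−0.383t) = 1.6667, so e^(−0.383t) = 0.0258749.
−0.383·t = ln(0.0258749) = -3.6545, so t = 3.6545/0.383 = 9.5417.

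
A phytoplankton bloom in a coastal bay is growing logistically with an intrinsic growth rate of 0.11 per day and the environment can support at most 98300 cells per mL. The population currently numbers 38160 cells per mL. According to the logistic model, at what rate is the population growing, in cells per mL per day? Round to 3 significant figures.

dN/dt = rN(1 − N/K) = 0.11 × 38160 × (1 − 38160/98300).
1 − 38160/98300 = 0.6118; dN/dt = 0.11 × 38160 × 0.6118 = 2568.1.

2570 cells per mL per day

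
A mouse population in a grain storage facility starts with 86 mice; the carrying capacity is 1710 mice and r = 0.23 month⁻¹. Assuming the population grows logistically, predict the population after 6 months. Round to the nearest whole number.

297 mice

A = (K − N₀)/N₀ = (1710 − 86)/86 = 18.884.
N(t) = K/(1 + A·e^(−rt)) = 1710/(1 + 18.884×e^(−0.23×6)).
e^(−1.38) = 0.25158; denominator = 1 + 18.884×0.25158 = 5.7507.
N = 1710/5.7507 = 297.353.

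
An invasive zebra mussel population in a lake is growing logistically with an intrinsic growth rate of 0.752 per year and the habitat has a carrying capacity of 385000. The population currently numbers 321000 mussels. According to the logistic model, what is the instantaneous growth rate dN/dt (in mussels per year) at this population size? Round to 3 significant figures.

dN/dt = rN(1 − N/K) = 0.752 × 321000 × (1 − 321000/385000).
1 − 321000/385000 = 0.16623; dN/dt = 0.752 × 321000 × 0.16623 = 40128.

40100 mussels per year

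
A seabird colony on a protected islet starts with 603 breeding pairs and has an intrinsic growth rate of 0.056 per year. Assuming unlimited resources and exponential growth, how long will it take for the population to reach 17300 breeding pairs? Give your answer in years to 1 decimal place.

59.9 years

Set N₀·e^(rt) = 17300: e^(0.056·t) = 17300/603 = 28.69.
0.056·t = ln(28.69) = 3.3565, so t = 3.3565/0.056 = 59.938.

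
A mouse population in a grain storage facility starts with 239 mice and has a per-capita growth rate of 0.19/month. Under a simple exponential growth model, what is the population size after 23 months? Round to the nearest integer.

N(t) = N₀·e^(rt) = 239 × e^(0.19×23) = 239 × e^4.37.
e^4.37 ≈ 79.044, so N ≈ 239 × 79.044 = 18891.4.

18891 mice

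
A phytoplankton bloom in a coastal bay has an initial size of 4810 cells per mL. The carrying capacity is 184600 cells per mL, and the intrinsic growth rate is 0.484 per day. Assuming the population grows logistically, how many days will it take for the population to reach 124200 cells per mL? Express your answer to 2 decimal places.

8.97 days

A = (K − N₀)/N₀ = (184600 − 4810)/4810 = 37.378.
Solve 184600/(1 + 37.378·e^(−0.484t)) = 124200: 1 + 37.378·e^(−0.484t) = 1.4863, so e^(−0.484t) = 0.0130105.
−0.484·t = ln(0.0130105) = -4.342, so t = 4.342/0.484 = 8.9711.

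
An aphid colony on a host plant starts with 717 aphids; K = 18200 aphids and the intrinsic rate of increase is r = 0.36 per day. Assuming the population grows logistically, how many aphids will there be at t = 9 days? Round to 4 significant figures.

A = (K − N₀)/N₀ = (18200 − 717)/717 = 24.384.
N(t) = K/(1 + A·e^(−rt)) = 18200/(1 + 24.384×e^(−0.36×9)).
e^(−3.24) = 0.039164; denominator = 1 + 24.384×0.039164 = 1.955.
N = 18200/1.955 = 9309.68.

9310 aphids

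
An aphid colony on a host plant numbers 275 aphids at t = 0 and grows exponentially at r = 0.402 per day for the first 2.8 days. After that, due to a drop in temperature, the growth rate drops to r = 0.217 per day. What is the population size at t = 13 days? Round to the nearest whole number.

Phase 1: N(2.8) = 275·e^(0.402×2.8) = 275·e^1.126 = 847.568.
Phase 2 runs for 13 − 2.8 = 10.2 days at r = 0.217.
N(13) = 847.568·e^(0.217×10.2) = 847.568·e^2.213 = 7752.5.

7753 aphids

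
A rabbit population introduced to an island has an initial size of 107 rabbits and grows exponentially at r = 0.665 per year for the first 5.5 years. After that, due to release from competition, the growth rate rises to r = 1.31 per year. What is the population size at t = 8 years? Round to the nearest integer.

109681 rabbits

Phase 1: N(5.5) = 107·e^(0.665×5.5) = 107·e^3.658 = 4147.78.
Phase 2 runs for 8 − 5.5 = 2.5 years at r = 1.31.
N(8) = 4147.78·e^(1.31×2.5) = 4147.78·e^3.275 = 109681.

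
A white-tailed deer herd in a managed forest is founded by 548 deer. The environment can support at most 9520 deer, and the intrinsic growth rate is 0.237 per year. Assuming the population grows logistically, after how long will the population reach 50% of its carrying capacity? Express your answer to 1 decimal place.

11.8 years

A = (K − N₀)/N₀ = (9520 − 548)/548 = 16.372.
Solve 9520/(1 + 16.372·e^(−0.237t)) = 4760: 1 + 16.372·e^(−0.237t) = 2, so e^(−0.237t) = 0.0610789.
−0.237·t = ln(0.0610789) = -2.7956, so t = 2.7956/0.237 = 11.796.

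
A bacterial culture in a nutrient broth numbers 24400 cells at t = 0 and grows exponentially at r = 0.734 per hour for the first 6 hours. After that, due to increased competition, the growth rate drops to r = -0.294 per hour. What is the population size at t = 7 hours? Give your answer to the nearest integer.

1487100 cells

Phase 1: N(6) = 24400·e^(0.734×6) = 24400·e^4.404 = 1.995367×10^6.
Phase 2 runs for 7 − 6 = 1 hours at r = -0.294.
N(7) = 1.995367×10^6·e^(-0.294×1) = 1.995367×10^6·e^-0.294 = 1.4871×10^6.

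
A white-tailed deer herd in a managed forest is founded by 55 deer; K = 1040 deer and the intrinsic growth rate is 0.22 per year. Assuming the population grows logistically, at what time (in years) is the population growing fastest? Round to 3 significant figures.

Logistic growth is fastest at N = K/2 = 520.
A = (K − N₀)/N₀ = 17.909. Set K/(1 + A·e^(−rt)) = K/2 → A·e^(−rt) = 1.
e^(−0.22t) = 1/17.909 = 0.0558376, so t = ln(17.909)/0.22 = 2.8853/0.22 = 13.115.

13.1 years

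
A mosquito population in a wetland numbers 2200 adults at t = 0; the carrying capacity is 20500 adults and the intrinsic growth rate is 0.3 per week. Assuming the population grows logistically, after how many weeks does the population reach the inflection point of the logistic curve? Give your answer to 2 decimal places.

7.06 weeks

Logistic growth is fastest at N = K/2 = 10250.
A = (K − N₀)/N₀ = 8.3182. Set K/(1 + A·e^(−rt)) = K/2 → A·e^(−rt) = 1.
e^(−0.3t) = 1/8.3182 = 0.120219, so t = ln(8.3182)/0.3 = 2.1184/0.3 = 7.0615.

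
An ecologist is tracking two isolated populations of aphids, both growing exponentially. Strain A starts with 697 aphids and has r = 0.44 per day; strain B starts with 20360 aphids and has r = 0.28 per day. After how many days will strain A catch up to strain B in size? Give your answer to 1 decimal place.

Set 697·e^(0.44t) = 20360·e^(0.28t).
e^((0.44 − 0.28)t) = 20360/697 → e^(0.16·t) = 29.211.
0.16·t = ln(29.211) = 3.3745, so t = 3.3745/0.16 = 21.091.

21.1 days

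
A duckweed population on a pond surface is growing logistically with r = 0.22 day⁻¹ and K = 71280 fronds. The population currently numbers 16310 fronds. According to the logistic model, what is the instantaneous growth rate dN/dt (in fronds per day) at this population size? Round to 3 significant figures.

2770 fronds per day

dN/dt = rN(1 − N/K) = 0.22 × 16310 × (1 − 16310/71280).
1 − 16310/71280 = 0.77118; dN/dt = 0.22 × 16310 × 0.77118 = 2767.2.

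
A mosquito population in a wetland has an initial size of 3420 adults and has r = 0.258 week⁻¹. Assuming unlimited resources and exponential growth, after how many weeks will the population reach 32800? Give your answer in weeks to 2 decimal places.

8.76 weeks

Set N₀·e^(rt) = 32800: e^(0.258·t) = 32800/3420 = 9.5906.
0.258·t = ln(9.5906) = 2.2608, so t = 2.2608/0.258 = 8.7627.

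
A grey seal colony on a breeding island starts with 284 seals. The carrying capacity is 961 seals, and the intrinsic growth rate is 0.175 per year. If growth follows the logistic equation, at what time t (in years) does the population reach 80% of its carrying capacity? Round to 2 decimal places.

A = (K − N₀)/N₀ = (961 − 284)/284 = 2.3838.
Solve 961/(1 + 2.3838·e^(−0.175t)) = 768.8: 1 + 2.3838·e^(−0.175t) = 1.25, so e^(−0.175t) = 0.104874.
−0.175·t = ln(0.104874) = -2.255, so t = 2.255/0.175 = 12.886.

12.89 years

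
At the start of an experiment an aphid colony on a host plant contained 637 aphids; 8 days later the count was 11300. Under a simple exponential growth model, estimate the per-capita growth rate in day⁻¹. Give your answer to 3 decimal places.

0.359 per day

From N(t) = N₀·e^(rt): e^(r·8) = 11300/637 = 17.739.
r·8 = ln(17.739) = 2.8758, so r = 2.8758/8 = 0.35947.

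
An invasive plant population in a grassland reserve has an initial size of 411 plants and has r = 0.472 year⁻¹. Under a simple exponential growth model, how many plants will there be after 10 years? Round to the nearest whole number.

N(t) = N₀·e^(rt) = 411 × e^(0.472×10) = 411 × e^4.72.
e^4.72 ≈ 112.17, so N ≈ 411 × 112.17 = 46101.2.

46101 plants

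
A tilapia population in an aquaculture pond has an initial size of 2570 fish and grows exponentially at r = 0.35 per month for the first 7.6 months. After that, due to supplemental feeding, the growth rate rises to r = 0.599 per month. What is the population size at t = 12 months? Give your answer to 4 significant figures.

Phase 1: N(7.6) = 2570·e^(0.35×7.6) = 2570·e^2.66 = 36741.5.
Phase 2 runs for 12 − 7.6 = 4.4 months at r = 0.599.
N(12) = 36741.5·e^(0.599×4.4) = 36741.5·e^2.636 = 512605.

512600 fish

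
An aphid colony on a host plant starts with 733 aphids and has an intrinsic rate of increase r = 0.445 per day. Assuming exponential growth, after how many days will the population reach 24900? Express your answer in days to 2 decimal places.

Set N₀·e^(rt) = 24900: e^(0.445·t) = 24900/733 = 33.97.
0.445·t = ln(33.97) = 3.5255, so t = 3.5255/0.445 = 7.9224.

7.92 days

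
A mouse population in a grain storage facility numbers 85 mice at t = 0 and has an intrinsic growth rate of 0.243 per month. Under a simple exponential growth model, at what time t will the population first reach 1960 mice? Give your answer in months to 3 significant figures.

12.9 months

Set N₀·e^(rt) = 1960: e^(0.243·t) = 1960/85 = 23.059.
0.243·t = ln(23.059) = 3.138, so t = 3.138/0.243 = 12.914.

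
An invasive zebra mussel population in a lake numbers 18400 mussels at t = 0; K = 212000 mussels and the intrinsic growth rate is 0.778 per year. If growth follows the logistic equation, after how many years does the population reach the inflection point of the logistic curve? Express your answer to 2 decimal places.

Logistic growth is fastest at N = K/2 = 106000.
A = (K − N₀)/N₀ = 10.522. Set K/(1 + A·e^(−rt)) = K/2 → A·e^(−rt) = 1.
e^(−0.778t) = 1/10.522 = 0.0950413, so t = ln(10.522)/0.778 = 2.3534/0.778 = 3.025.

3.02 years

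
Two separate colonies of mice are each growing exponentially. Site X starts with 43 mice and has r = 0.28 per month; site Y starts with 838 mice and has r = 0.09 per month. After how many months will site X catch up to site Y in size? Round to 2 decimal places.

Set 43·e^(0.28t) = 838·e^(0.09t).
e^((0.28 − 0.09)t) = 838/43 → e^(0.19·t) = 19.488.
0.19·t = ln(19.488) = 2.9698, so t = 2.9698/0.19 = 15.631.

15.63 months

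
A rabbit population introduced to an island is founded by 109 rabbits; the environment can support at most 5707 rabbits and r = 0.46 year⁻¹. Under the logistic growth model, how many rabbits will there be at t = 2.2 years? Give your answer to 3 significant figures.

A = (K − N₀)/N₀ = (5707 − 109)/109 = 51.358.
N(t) = K/(1 + A·e^(−rt)) = 5707/(1 + 51.358×e^(−0.46×2.2)).
e^(−1.012) = 0.36349; denominator = 1 + 51.358×0.36349 = 19.668.
N = 5707/19.668 = 290.165.

290 rabbits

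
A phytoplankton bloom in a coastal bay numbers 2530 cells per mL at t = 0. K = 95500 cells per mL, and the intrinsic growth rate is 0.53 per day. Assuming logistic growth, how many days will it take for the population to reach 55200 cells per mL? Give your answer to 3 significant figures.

7.39 days

A = (K − N₀)/N₀ = (95500 − 2530)/2530 = 36.747.
Solve 95500/(1 + 36.747·e^(−0.53t)) = 55200: 1 + 36.747·e^(−0.53t) = 1.7301, so e^(−0.53t) = 0.0198675.
−0.53·t = ln(0.0198675) = -3.9187, so t = 3.9187/0.53 = 7.3937.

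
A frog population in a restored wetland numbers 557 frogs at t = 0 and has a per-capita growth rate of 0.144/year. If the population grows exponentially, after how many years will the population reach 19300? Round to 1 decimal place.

24.6 years

Set N₀·e^(rt) = 19300: e^(0.144·t) = 19300/557 = 34.65.
0.144·t = ln(34.65) = 3.5453, so t = 3.5453/0.144 = 24.62.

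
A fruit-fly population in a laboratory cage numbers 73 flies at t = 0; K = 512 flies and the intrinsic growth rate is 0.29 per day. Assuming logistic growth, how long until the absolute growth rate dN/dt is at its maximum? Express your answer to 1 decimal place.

6.2 days

Logistic growth is fastest at N = K/2 = 256.
A = (K − N₀)/N₀ = 6.0137. Set K/(1 + A·e^(−rt)) = K/2 → A·e^(−rt) = 1.
e^(−0.29t) = 1/6.0137 = 0.166287, so t = ln(6.0137)/0.29 = 1.794/0.29 = 6.1863.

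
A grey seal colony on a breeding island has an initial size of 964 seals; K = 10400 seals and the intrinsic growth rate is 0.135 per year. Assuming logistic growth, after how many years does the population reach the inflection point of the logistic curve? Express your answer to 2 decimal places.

16.90 years

Logistic growth is fastest at N = K/2 = 5200.
A = (K − N₀)/N₀ = 9.7884. Set K/(1 + A·e^(−rt)) = K/2 → A·e^(−rt) = 1.
e^(−0.135t) = 1/9.7884 = 0.102162, so t = ln(9.7884)/0.135 = 2.2812/0.135 = 16.898.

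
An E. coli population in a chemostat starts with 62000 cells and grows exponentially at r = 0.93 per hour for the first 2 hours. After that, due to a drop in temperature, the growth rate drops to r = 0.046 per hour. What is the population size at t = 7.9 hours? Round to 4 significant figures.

522500 cells

Phase 1: N(2) = 62000·e^(0.93×2) = 62000·e^1.86 = 398272.
Phase 2 runs for 7.9 − 2 = 5.9 hours at r = 0.046.
N(7.9) = 398272·e^(0.046×5.9) = 398272·e^0.2714 = 522453.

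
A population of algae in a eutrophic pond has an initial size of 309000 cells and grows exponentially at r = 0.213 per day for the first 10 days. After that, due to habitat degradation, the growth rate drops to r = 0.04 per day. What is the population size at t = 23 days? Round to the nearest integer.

Phase 1: N(10) = 309000·e^(0.213×10) = 309000·e^2.13 = 2.600194×10^6.
Phase 2 runs for 23 − 10 = 13 days at r = 0.04.
N(23) = 2.600194×10^6·e^(0.04×13) = 2.600194×10^6·e^0.52 = 4.373598×10^6.

4373598 cells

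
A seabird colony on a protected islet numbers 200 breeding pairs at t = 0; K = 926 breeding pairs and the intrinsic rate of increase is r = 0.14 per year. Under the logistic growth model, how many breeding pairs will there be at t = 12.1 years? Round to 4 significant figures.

A = (K − N₀)/N₀ = (926 − 200)/200 = 3.63.
N(t) = K/(1 + A·e^(−rt)) = 926/(1 + 3.63×e^(−0.14×12.1)).
e^(−1.694) = 0.18378; denominator = 1 + 3.63×0.18378 = 1.6671.
N = 926/1.6671 = 555.445.

555.4 breeding pairs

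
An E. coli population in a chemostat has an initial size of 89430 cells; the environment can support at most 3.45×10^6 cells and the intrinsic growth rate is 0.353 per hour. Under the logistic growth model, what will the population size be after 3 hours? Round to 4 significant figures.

245900 cells

A = (K − N₀)/N₀ = (3.45×10^6 − 89430)/89430 = 37.578.
N(t) = K/(1 + A·e^(−rt)) = 3.45×10^6/(1 + 37.578×e^(−0.353×3)).
e^(−1.059) = 0.3468; denominator = 1 + 37.578×0.3468 = 14.032.
N = 3.45×10^6/14.032 = 245866.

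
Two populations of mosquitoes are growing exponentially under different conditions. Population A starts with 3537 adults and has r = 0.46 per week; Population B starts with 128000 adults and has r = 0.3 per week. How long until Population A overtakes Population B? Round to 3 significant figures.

22.4 weeks

Set 3537·e^(0.46t) = 128000·e^(0.3t).
e^((0.46 − 0.3)t) = 128000/3537 → e^(0.16·t) = 36.189.
0.16·t = ln(36.189) = 3.5888, so t = 3.5888/0.16 = 22.43.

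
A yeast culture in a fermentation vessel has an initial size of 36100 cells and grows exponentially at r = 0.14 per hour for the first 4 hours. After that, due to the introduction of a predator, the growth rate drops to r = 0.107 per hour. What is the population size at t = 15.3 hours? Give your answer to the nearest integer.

211747 cells

Phase 1: N(4) = 36100·e^(0.14×4) = 36100·e^0.56 = 63199.3.
Phase 2 runs for 15.3 − 4 = 11.3 hours at r = 0.107.
N(15.3) = 63199.3·e^(0.107×11.3) = 63199.3·e^1.209 = 211747.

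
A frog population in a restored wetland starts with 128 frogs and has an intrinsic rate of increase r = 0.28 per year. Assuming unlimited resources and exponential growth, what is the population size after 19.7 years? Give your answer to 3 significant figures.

N(t) = N₀·e^(rt) = 128 × e^(0.28×19.7) = 128 × e^5.516.
e^5.516 ≈ 248.64, so N ≈ 128 × 248.64 = 31825.7.

31800 frogs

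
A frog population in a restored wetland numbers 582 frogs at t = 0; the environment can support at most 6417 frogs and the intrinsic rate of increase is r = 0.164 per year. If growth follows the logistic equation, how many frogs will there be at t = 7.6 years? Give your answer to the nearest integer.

A = (K − N₀)/N₀ = (6417 − 582)/582 = 10.026.
N(t) = K/(1 + A·e^(−rt)) = 6417/(1 + 10.026×e^(−0.164×7.6)).
e^(−1.246) = 0.28754; denominator = 1 + 10.026×0.28754 = 3.8828.
N = 6417/3.8828 = 1652.68.

1653 frogs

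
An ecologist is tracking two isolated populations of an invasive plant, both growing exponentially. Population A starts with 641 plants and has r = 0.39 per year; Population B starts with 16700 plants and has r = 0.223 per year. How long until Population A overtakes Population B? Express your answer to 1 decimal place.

19.5 years

Set 641·e^(0.39t) = 16700·e^(0.223t).
e^((0.39 − 0.223)t) = 16700/641 → e^(0.167·t) = 26.053.
0.167·t = ln(26.053) = 3.2601, so t = 3.2601/0.167 = 19.522.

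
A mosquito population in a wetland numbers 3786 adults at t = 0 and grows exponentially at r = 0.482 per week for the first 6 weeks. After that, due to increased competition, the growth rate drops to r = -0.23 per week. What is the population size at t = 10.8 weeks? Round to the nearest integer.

22631 adults

Phase 1: N(6) = 3786·e^(0.482×6) = 3786·e^2.892 = 68259.1.
Phase 2 runs for 10.8 − 6 = 4.8 weeks at r = -0.23.
N(10.8) = 68259.1·e^(-0.23×4.8) = 68259.1·e^-1.104 = 22630.8.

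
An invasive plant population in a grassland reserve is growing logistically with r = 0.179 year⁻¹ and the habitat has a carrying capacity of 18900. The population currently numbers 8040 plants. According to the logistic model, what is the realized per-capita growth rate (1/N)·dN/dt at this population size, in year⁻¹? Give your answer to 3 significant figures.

0.103 per year

(1/N)·dN/dt = r(1 − N/K) = 0.179 × (1 − 8040/18900).
= 0.179 × 0.5746 = 0.10285.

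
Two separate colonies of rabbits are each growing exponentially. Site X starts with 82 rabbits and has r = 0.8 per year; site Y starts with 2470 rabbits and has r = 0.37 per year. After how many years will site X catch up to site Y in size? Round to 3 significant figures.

7.92 years

Set 82·e^(0.8t) = 2470·e^(0.37t).
e^((0.8 − 0.37)t) = 2470/82 → e^(0.43·t) = 30.122.
0.43·t = ln(30.122) = 3.4053, so t = 3.4053/0.43 = 7.9192.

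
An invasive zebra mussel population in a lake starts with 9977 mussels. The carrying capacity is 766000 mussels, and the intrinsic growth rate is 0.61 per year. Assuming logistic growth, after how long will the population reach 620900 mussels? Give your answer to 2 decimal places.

9.48 years

A = (K − N₀)/N₀ = (766000 − 9977)/9977 = 75.777.
Solve 766000/(1 + 75.777·e^(−0.61t)) = 620900: 1 + 75.777·e^(−0.61t) = 1.2337, so e^(−0.61t) = 0.00308397.
−0.61·t = ln(0.00308397) = -5.7815, so t = 5.7815/0.61 = 9.4779.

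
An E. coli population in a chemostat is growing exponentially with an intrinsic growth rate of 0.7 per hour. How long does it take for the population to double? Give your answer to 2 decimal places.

Doubling time t_d = ln(2)/r = 0.6931/0.7 = 0.99021.

0.99 hours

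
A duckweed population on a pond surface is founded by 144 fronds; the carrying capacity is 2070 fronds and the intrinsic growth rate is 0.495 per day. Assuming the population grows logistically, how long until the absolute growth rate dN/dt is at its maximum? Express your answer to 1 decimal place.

Logistic growth is fastest at N = K/2 = 1035.
A = (K − N₀)/N₀ = 13.375. Set K/(1 + A·e^(−rt)) = K/2 → A·e^(−rt) = 1.
e^(−0.495t) = 1/13.375 = 0.0747664, so t = ln(13.375)/0.495 = 2.5934/0.495 = 5.2392.

5.2 days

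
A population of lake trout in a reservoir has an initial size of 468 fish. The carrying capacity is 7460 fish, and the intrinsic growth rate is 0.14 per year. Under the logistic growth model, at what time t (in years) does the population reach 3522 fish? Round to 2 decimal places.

A = (K − N₀)/N₀ = (7460 − 468)/468 = 14.94.
Solve 7460/(1 + 14.94·e^(−0.14t)) = 3522: 1 + 14.94·e^(−0.14t) = 2.1181, so e^(−0.14t) = 0.0748395.
−0.14·t = ln(0.0748395) = -2.5924, so t = 2.5924/0.14 = 18.517.

18.52 years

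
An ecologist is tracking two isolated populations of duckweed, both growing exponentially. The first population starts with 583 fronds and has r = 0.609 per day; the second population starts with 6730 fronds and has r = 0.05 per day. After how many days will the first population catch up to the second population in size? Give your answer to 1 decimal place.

Set 583·e^(0.609t) = 6730·e^(0.05t).
e^((0.609 − 0.05)t) = 6730/583 → e^(0.559·t) = 11.544.
0.559·t = ln(11.544) = 2.4461, so t = 2.4461/0.559 = 4.3759.

4.4 days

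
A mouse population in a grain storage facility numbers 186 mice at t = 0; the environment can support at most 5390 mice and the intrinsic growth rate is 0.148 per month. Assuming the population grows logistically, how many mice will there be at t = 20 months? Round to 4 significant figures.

A = (K − N₀)/N₀ = (5390 − 186)/186 = 27.978.
N(t) = K/(1 + A·e^(−rt)) = 5390/(1 + 27.978×e^(−0.148×20)).
e^(−2.96) = 0.051819; denominator = 1 + 27.978×0.051819 = 2.4498.
N = 5390/2.4498 = 2200.17.

2200 mice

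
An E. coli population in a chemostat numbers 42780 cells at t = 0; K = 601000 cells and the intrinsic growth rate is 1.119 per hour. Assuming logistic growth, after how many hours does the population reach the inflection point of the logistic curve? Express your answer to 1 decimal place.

Logistic growth is fastest at N = K/2 = 300500.
A = (K − N₀)/N₀ = 13.049. Set K/(1 + A·e^(−rt)) = K/2 → A·e^(−rt) = 1.
e^(−1.119t) = 1/13.049 = 0.0766365, so t = ln(13.049)/1.119 = 2.5687/1.119 = 2.2955.

2.3 hours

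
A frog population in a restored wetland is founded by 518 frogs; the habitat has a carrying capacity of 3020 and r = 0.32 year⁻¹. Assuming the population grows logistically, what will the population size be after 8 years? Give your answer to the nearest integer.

A = (K − N₀)/N₀ = (3020 − 518)/518 = 4.8301.
N(t) = K/(1 + A·e^(−rt)) = 3020/(1 + 4.8301×e^(−0.32×8)).
e^(−2.56) = 0.077305; denominator = 1 + 4.8301×0.077305 = 1.3734.
N = 3020/1.3734 = 2198.94.

2199 frogs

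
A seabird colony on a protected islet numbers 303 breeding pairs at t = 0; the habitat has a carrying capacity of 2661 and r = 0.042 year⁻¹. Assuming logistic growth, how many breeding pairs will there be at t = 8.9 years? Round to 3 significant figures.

A = (K − N₀)/N₀ = (2661 − 303)/303 = 7.7822.
N(t) = K/(1 + A·e^(−rt)) = 2661/(1 + 7.7822×e^(−0.042×8.9)).
e^(−0.3738) = 0.68811; denominator = 1 + 7.7822×0.68811 = 6.355.
N = 2661/6.355 = 418.723.

419 breeding pairs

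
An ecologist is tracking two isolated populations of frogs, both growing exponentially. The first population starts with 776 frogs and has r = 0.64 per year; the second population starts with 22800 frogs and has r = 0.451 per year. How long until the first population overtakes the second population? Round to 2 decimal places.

Set 776·e^(0.64t) = 22800·e^(0.451t).
e^((0.64 − 0.451)t) = 22800/776 → e^(0.189·t) = 29.381.
0.189·t = ln(29.381) = 3.3804, so t = 3.3804/0.189 = 17.886.

17.89 years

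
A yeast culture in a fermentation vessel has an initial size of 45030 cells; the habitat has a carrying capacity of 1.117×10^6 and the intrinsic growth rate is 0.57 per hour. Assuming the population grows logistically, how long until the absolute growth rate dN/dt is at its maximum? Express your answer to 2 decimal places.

5.56 hours

Logistic growth is fastest at N = K/2 = 558500.
A = (K − N₀)/N₀ = 23.806. Set K/(1 + A·e^(−rt)) = K/2 → A·e^(−rt) = 1.
e^(−0.57t) = 1/23.806 = 0.0420068, so t = ln(23.806)/0.57 = 3.1699/0.57 = 5.5613.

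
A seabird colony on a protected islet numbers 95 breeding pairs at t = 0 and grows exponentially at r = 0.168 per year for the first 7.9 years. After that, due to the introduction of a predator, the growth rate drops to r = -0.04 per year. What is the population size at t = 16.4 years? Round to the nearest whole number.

Phase 1: N(7.9) = 95·e^(0.168×7.9) = 95·e^1.327 = 358.195.
Phase 2 runs for 16.4 − 7.9 = 8.5 years at r = -0.04.
N(16.4) = 358.195·e^(-0.04×8.5) = 358.195·e^-0.34 = 254.952.

255 breeding pairs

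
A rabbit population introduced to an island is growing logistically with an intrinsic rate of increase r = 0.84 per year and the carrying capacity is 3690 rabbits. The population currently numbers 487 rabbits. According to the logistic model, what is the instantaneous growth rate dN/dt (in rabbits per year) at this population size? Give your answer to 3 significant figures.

355 rabbits per year

dN/dt = rN(1 − N/K) = 0.84 × 487 × (1 − 487/3690).
1 − 487/3690 = 0.86802; dN/dt = 0.84 × 487 × 0.86802 = 355.09.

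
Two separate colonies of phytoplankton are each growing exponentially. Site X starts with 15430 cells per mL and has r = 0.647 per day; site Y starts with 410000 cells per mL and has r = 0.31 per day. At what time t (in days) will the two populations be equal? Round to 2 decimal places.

9.73 days

Set 15430·e^(0.647t) = 410000·e^(0.31t).
e^((0.647 − 0.31)t) = 410000/15430 → e^(0.337·t) = 26.572.
0.337·t = ln(26.572) = 3.2798, so t = 3.2798/0.337 = 9.7325.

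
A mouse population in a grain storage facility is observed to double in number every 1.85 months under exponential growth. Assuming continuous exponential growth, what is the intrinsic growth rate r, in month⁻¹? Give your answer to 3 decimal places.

0.375 per month

r = ln(2)/t_d = 0.6931/1.85 = 0.37467.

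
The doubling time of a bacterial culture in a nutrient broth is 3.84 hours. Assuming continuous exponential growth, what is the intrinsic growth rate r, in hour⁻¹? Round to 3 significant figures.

r = ln(2)/t_d = 0.6931/3.84 = 0.18051.

0.181 per hour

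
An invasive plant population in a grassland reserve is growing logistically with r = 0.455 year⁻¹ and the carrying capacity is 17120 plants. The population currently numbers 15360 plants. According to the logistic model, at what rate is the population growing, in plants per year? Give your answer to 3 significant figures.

dN/dt = rN(1 − N/K) = 0.455 × 15360 × (1 − 15360/17120).
1 − 15360/17120 = 0.1028; dN/dt = 0.455 × 15360 × 0.1028 = 718.47.

718 plants per year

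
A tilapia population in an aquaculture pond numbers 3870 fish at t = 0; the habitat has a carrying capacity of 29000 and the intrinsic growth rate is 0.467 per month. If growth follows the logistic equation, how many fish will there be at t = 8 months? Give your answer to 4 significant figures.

A = (K − N₀)/N₀ = (29000 − 3870)/3870 = 6.4935.
N(t) = K/(1 + A·e^(−rt)) = 29000/(1 + 6.4935×e^(−0.467×8)).
e^(−3.736) = 0.023849; denominator = 1 + 6.4935×0.023849 = 1.1549.
N = 29000/1.1549 = 25111.1.

25110 fish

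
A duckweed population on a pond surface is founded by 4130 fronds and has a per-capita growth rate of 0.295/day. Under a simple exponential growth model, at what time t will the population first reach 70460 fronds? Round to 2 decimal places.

Set N₀·e^(rt) = 70460: e^(0.295·t) = 70460/4130 = 17.061.
0.295·t = ln(17.061) = 2.8368, so t = 2.8368/0.295 = 9.6162.

9.62 days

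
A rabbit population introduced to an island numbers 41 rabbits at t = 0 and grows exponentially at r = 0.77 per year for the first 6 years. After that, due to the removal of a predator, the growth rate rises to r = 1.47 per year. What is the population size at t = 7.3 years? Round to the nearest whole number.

Phase 1: N(6) = 41·e^(0.77×6) = 41·e^4.62 = 4161.26.
Phase 2 runs for 7.3 − 6 = 1.3 years at r = 1.47.
N(7.3) = 4161.26·e^(1.47×1.3) = 4161.26·e^1.911 = 28129.4.

28129 rabbits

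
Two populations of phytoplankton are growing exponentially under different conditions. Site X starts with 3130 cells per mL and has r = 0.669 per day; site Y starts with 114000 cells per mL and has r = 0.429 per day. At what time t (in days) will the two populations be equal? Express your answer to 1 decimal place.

Set 3130·e^(0.669t) = 114000·e^(0.429t).
e^((0.669 − 0.429)t) = 114000/3130 → e^(0.24·t) = 36.422.
0.24·t = ln(36.422) = 3.5952, so t = 3.5952/0.24 = 14.98.

15.0 days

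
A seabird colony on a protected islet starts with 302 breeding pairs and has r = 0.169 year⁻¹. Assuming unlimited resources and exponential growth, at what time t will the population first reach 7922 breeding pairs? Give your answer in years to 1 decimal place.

Set N₀·e^(rt) = 7922: e^(0.169·t) = 7922/302 = 26.232.
0.169·t = ln(26.232) = 3.267, so t = 3.267/0.169 = 19.331.

19.3 years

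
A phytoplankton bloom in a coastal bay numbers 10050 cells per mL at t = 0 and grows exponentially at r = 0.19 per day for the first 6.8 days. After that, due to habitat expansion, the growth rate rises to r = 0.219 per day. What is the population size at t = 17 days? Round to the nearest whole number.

Phase 1: N(6.8) = 10050·e^(0.19×6.8) = 10050·e^1.292 = 36582.6.
Phase 2 runs for 17 − 6.8 = 10.2 days at r = 0.219.
N(17) = 36582.6·e^(0.219×10.2) = 36582.6·e^2.234 = 341509.

341509 cells per mL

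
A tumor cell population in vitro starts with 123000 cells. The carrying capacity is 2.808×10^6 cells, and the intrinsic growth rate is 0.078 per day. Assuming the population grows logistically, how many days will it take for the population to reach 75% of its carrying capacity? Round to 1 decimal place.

53.6 days

A = (K − N₀)/N₀ = (2.808×10^6 − 123000)/123000 = 21.829.
Solve 2.808×10^6/(1 + 21.829·e^(−0.078t)) = 2.106×10^6: 1 + 21.829·e^(−0.078t) = 1.3333, so e^(−0.078t) = 0.01527.
−0.078·t = ln(0.01527) = -4.1819, so t = 4.1819/0.078 = 53.614.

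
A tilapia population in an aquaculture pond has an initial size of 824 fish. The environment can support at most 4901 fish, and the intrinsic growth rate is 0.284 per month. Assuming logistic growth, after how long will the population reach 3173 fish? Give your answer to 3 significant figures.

A = (K − N₀)/N₀ = (4901 − 824)/824 = 4.9478.
Solve 4901/(1 + 4.9478·e^(−0.284t)) = 3173: 1 + 4.9478·e^(−0.284t) = 1.5446, so e^(−0.284t) = 0.110068.
−0.284·t = ln(0.110068) = -2.2067, so t = 2.2067/0.284 = 7.7699.

7.77 months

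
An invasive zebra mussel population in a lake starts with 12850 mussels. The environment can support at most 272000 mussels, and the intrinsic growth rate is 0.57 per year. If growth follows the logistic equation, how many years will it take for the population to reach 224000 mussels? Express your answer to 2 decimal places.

A = (K − N₀)/N₀ = (272000 − 12850)/12850 = 20.167.
Solve 272000/(1 + 20.167·e^(−0.57t)) = 224000: 1 + 20.167·e^(−0.57t) = 1.2143, so e^(−0.57t) = 0.0106254.
−0.57·t = ln(0.0106254) = -4.5445, so t = 4.5445/0.57 = 7.9728.

7.97 years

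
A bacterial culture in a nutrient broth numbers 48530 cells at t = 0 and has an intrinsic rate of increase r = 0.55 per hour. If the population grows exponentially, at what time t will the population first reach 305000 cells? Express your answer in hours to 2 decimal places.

3.34 hours

Set N₀·e^(rt) = 305000: e^(0.55·t) = 305000/48530 = 6.2848.
0.55·t = ln(6.2848) = 1.8381, so t = 1.8381/0.55 = 3.3421.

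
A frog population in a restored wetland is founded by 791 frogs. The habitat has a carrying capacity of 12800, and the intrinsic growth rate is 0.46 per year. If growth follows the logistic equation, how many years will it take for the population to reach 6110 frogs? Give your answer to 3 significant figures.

A = (K − N₀)/N₀ = (12800 − 791)/791 = 15.182.
Solve 12800/(1 + 15.182·e^(−0.46t)) = 6110: 1 + 15.182·e^(−0.46t) = 2.0949, so e^(−0.46t) = 0.0721198.
−0.46·t = ln(0.0721198) = -2.6294, so t = 2.6294/0.46 = 5.7161.

5.72 years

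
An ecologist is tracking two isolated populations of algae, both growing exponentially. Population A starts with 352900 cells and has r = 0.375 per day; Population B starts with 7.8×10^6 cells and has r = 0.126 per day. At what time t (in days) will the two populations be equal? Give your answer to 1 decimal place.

12.4 days

Set 352900·e^(0.375t) = 7.8×10^6·e^(0.126t).
e^((0.375 − 0.126)t) = 7.8×10^6/352900 → e^(0.249·t) = 22.103.
0.249·t = ln(22.103) = 3.0957, so t = 3.0957/0.249 = 12.433.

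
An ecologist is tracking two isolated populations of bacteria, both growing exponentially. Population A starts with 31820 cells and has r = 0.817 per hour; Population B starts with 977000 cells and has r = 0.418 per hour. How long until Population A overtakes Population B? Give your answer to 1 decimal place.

8.6 hours

Set 31820·e^(0.817t) = 977000·e^(0.418t).
e^((0.817 − 0.418)t) = 977000/31820 → e^(0.399·t) = 30.704.
0.399·t = ln(30.704) = 3.4244, so t = 3.4244/0.399 = 8.5824.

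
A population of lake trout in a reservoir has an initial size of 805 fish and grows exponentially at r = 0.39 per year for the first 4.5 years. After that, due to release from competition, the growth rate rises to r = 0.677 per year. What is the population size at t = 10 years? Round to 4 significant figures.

192800 fish

Phase 1: N(4.5) = 805·e^(0.39×4.5) = 805·e^1.755 = 4655.68.
Phase 2 runs for 10 − 4.5 = 5.5 years at r = 0.677.
N(10) = 4655.68·e^(0.677×5.5) = 4655.68·e^3.724 = 192787.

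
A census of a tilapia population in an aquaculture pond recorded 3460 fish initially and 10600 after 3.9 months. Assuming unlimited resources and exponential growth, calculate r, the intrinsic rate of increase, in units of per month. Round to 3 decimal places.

0.287 per month

From N(t) = N₀·e^(rt): e^(r·3.9) = 10600/3460 = 3.0636.
r·3.9 = ln(3.0636) = 1.1196, so r = 1.1196/3.9 = 0.28707.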